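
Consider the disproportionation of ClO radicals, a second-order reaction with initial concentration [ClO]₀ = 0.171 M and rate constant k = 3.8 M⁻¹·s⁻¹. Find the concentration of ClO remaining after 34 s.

0.007405 M

Step 1: For a second-order reaction: 1/[ClO] = 1/[ClO]₀ + kt
Step 2: 1/[ClO] = 1/0.171 + 3.8 × 34
Step 3: 1/[ClO] = 5.848 + 129.2 = 135
Step 4: [ClO] = 1/135 = 0.007405 M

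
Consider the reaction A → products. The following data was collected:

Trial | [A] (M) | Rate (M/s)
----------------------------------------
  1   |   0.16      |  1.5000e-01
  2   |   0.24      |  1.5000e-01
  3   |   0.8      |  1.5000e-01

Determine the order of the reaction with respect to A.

zeroth order (0)

Step 1: Compare trials - when concentration changes, rate stays constant.
Step 2: rate₂/rate₁ = 1.5000e-01/1.5000e-01 = 1
Step 3: [A]₂/[A]₁ = 0.24/0.16 = 1.5
Step 4: Since rate ratio ≈ (conc ratio)^0, the reaction is zeroth order.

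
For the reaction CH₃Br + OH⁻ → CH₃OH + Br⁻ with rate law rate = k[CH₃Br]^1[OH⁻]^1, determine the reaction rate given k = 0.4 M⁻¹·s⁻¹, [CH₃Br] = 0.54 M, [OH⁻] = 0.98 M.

0.2117 M/s

Step 1: The rate law is rate = k[CH₃Br]^1[OH⁻]^1
Step 2: Substitute: rate = 0.4 × (0.54)^1 × (0.98)^1
Step 3: rate = 0.4 × 0.54 × 0.98 = 0.21168 M/s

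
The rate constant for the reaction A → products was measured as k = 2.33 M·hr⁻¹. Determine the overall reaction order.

zeroth order (0)

Step 1: The units of k for an nth-order reaction are (concentration)^(1-n)·(time)⁻¹.
Step 2: Here k has units M·hr⁻¹, so the concentration exponent is 1.
Step 3: 1 - n = 1 ⇒ n = 0. The reaction is zeroth order.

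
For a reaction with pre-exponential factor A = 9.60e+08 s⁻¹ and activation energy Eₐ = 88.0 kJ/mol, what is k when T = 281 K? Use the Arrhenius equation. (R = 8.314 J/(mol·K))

4.20e-08 s⁻¹

Step 1: Use the Arrhenius equation: k = A × exp(-Eₐ/RT)
Step 2: Convert Eₐ to J/mol: 88.0 kJ/mol = 88000 J/mol
Step 3: Calculate the exponent: -Eₐ/(RT) = -88000/(8.314 × 281) = -37.66746
Step 4: k = 9.60e+08 × exp(-37.66746)
Step 5: k = 9.60e+08 × 4.37754e-17 = 4.2024e-08 s⁻¹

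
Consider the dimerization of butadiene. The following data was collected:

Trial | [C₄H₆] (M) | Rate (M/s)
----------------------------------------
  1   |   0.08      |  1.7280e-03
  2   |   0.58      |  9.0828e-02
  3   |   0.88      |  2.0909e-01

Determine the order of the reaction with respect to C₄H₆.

second order (2)

Step 1: Compare trials to find order n where rate₂/rate₁ = ([C₄H₆]₂/[C₄H₆]₁)^n
Step 2: rate₂/rate₁ = 9.0828e-02/1.7280e-03 = 52.56
Step 3: [C₄H₆]₂/[C₄H₆]₁ = 0.58/0.08 = 7.25
Step 4: n = ln(52.56)/ln(7.25) = 2.00 ≈ 2
Step 5: The reaction is second order in C₄H₆.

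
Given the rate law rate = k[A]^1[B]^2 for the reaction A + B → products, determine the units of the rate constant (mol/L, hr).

(mol/L)⁻²·hr⁻¹

Step 1: Overall order = 1 + 2 = 3.
Step 2: rate has units mol/L·hr⁻¹; [A]^1[B]^2 has units (mol/L)^3.
Step 3: k = rate/([A]^1[B]^2), so units of k = (mol/L)^(1-3)·hr⁻¹ = (mol/L)⁻²·hr⁻¹.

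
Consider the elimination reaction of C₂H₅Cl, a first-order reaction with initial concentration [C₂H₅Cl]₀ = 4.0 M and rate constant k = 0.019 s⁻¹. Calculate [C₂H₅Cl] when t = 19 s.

2.788 M

Step 1: For a first-order reaction: [C₂H₅Cl] = [C₂H₅Cl]₀ × e^(-kt)
Step 2: [C₂H₅Cl] = 4.0 × e^(-0.019 × 19)
Step 3: [C₂H₅Cl] = 4.0 × e^(-0.361)
Step 4: [C₂H₅Cl] = 4.0 × 0.696979 = 2.788 M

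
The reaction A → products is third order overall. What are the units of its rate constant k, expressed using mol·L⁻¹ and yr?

(mol·L⁻¹)⁻²·yr⁻¹

Step 1: For overall order n, rate = k × (concentration)^n.
Step 2: Rate has units mol·L⁻¹·yr⁻¹; concentration term has units (mol·L⁻¹)^3.
Step 3: k = rate / (concentration)^n, so units of k = (mol·L⁻¹)^(1-3)·yr⁻¹ = (mol·L⁻¹)⁻²·yr⁻¹.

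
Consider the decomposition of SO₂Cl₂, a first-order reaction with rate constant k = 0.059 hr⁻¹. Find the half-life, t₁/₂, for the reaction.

11.75 hr

Step 1: For a first-order reaction, t₁/₂ = ln(2)/k
Step 2: t₁/₂ = ln(2)/0.059
Step 3: t₁/₂ = 0.6931/0.059 = 11.75 hr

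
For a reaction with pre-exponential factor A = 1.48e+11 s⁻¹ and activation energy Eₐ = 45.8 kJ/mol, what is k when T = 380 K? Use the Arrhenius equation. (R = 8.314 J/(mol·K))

7.49e+04 s⁻¹

Step 1: Use the Arrhenius equation: k = A × exp(-Eₐ/RT)
Step 2: Convert Eₐ to J/mol: 45.8 kJ/mol = 45800 J/mol
Step 3: Calculate the exponent: -Eₐ/(RT) = -45800/(8.314 × 380) = -14.49679
Step 4: k = 1.48e+11 × exp(-14.49679)
Step 5: k = 1.48e+11 × 5.05969e-07 = 7.4883e+04 s⁻¹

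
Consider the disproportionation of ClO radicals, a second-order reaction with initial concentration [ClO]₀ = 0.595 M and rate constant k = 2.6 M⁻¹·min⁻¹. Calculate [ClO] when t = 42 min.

0.009019 M

Step 1: For a second-order reaction: 1/[ClO] = 1/[ClO]₀ + kt
Step 2: 1/[ClO] = 1/0.595 + 2.6 × 42
Step 3: 1/[ClO] = 1.681 + 109.2 = 110.9
Step 4: [ClO] = 1/110.9 = 0.009019 M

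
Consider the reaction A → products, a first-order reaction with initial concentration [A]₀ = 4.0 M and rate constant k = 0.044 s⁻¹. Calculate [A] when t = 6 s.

3.072 M

Step 1: For a first-order reaction: [A] = [A]₀ × e^(-kt)
Step 2: [A] = 4.0 × e^(-0.044 × 6)
Step 3: [A] = 4.0 × e^(-0.264)
Step 4: [A] = 4.0 × 0.767974 = 3.072 M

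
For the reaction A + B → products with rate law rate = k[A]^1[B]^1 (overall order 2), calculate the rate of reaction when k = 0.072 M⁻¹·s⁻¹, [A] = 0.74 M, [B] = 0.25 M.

0.01332 M/s

Step 1: The rate law is rate = k[A]^1[B]^1, overall order = 1+1 = 2
Step 2: Substitute values: rate = 0.072 × (0.74)^1 × (0.25)^1
Step 3: rate = 0.072 × 0.74 × 0.25 = 0.01332 M/s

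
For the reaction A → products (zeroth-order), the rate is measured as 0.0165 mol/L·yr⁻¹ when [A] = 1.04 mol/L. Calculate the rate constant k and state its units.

0.0165 mol/L·yr⁻¹

Step 1: For a zeroth-order reaction, rate = k (independent of concentration).
Step 2: k = rate = 0.0165 mol/L·yr⁻¹.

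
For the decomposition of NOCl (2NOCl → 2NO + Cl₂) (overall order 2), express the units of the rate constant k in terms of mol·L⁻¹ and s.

(mol·L⁻¹)⁻¹·s⁻¹

Step 1: For overall order n, rate = k × (concentration)^n.
Step 2: Rate has units mol·L⁻¹·s⁻¹; concentration term has units (mol·L⁻¹)^2.
Step 3: k = rate / (concentration)^n, so units of k = (mol·L⁻¹)^(1-2)·s⁻¹ = (mol·L⁻¹)⁻¹·s⁻¹.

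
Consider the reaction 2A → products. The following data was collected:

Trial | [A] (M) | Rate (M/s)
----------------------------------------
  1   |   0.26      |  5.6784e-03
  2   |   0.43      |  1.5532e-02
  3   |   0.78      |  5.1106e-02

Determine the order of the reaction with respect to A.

second order (2)

Step 1: Compare trials to find order n where rate₂/rate₁ = ([A]₂/[A]₁)^n
Step 2: rate₂/rate₁ = 1.5532e-02/5.6784e-03 = 2.735
Step 3: [A]₂/[A]₁ = 0.43/0.26 = 1.654
Step 4: n = ln(2.735)/ln(1.654) = 2.00 ≈ 2
Step 5: The reaction is second order in A.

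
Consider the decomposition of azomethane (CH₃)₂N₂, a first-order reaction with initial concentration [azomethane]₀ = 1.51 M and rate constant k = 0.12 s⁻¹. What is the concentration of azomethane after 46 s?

0.006049 M

Step 1: For a first-order reaction: [azomethane] = [azomethane]₀ × e^(-kt)
Step 2: [azomethane] = 1.51 × e^(-0.12 × 46)
Step 3: [azomethane] = 1.51 × e^(-5.52)
Step 4: [azomethane] = 1.51 × 0.00400585 = 0.006049 M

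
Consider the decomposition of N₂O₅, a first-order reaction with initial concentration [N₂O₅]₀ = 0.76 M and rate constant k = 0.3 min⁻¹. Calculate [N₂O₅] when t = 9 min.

0.05108 M

Step 1: For a first-order reaction: [N₂O₅] = [N₂O₅]₀ × e^(-kt)
Step 2: [N₂O₅] = 0.76 × e^(-0.3 × 9)
Step 3: [N₂O₅] = 0.76 × e^(-2.7)
Step 4: [N₂O₅] = 0.76 × 0.0672055 = 0.05108 M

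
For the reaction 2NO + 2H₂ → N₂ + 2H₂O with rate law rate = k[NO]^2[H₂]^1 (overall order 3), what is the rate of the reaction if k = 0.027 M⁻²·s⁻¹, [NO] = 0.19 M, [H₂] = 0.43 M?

0.0004191 M/s

Step 1: The rate law is rate = k[NO]^2[H₂]^1, overall order = 2+1 = 3
Step 2: Substitute values: rate = 0.027 × (0.19)^2 × (0.43)^1
Step 3: rate = 0.027 × 0.0361 × 0.43 = 0.000419121 M/s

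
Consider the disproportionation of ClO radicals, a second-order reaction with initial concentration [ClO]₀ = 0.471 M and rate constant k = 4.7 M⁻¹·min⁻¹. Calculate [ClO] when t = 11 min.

0.01858 M

Step 1: For a second-order reaction: 1/[ClO] = 1/[ClO]₀ + kt
Step 2: 1/[ClO] = 1/0.471 + 4.7 × 11
Step 3: 1/[ClO] = 2.123 + 51.7 = 53.82
Step 4: [ClO] = 1/53.82 = 0.01858 M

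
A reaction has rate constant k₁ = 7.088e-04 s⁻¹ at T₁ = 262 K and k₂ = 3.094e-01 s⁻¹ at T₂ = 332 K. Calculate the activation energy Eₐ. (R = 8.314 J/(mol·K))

62.8 kJ/mol

Step 1: Use the two-temperature Arrhenius form: ln(k₂/k₁) = -Eₐ/R × (1/T₂ - 1/T₁)
Step 2: ln(k₂/k₁) = ln(3.094e-01/7.088e-04) = ln(436.512) = 6.07882
Step 3: 1/T₂ - 1/T₁ = 1/332 - 1/262 = -8.047457e-04 K⁻¹
Step 4: Eₐ = -R × ln(k₂/k₁) / (1/T₂ - 1/T₁) = -8.314 × 6.07882 / -8.047457e-04
Step 5: Eₐ = 6.2802e+04 J/mol = 62.8 kJ/mol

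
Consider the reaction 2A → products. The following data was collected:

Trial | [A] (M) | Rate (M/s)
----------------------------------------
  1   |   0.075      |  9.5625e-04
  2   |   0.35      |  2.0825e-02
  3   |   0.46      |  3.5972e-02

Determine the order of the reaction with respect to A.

second order (2)

Step 1: Compare trials to find order n where rate₂/rate₁ = ([A]₂/[A]₁)^n
Step 2: rate₂/rate₁ = 2.0825e-02/9.5625e-04 = 21.78
Step 3: [A]₂/[A]₁ = 0.35/0.075 = 4.667
Step 4: n = ln(21.78)/ln(4.667) = 2.00 ≈ 2
Step 5: The reaction is second order in A.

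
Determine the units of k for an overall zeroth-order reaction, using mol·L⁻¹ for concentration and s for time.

mol·L⁻¹·s⁻¹

Step 1: For overall order n, rate = k × (concentration)^n.
Step 2: Rate has units mol·L⁻¹·s⁻¹; concentration term has units (mol·L⁻¹)^0.
Step 3: k = rate / (concentration)^n, so units of k = (mol·L⁻¹)^(1-0)·s⁻¹ = mol·L⁻¹·s⁻¹.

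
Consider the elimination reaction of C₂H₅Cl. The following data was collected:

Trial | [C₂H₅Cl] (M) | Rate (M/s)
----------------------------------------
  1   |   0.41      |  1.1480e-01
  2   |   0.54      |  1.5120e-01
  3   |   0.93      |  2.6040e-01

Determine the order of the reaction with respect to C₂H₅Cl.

first order (1)

Step 1: Compare trials to find order n where rate₂/rate₁ = ([C₂H₅Cl]₂/[C₂H₅Cl]₁)^n
Step 2: rate₂/rate₁ = 1.5120e-01/1.1480e-01 = 1.317
Step 3: [C₂H₅Cl]₂/[C₂H₅Cl]₁ = 0.54/0.41 = 1.317
Step 4: n = ln(1.317)/ln(1.317) = 1.00 ≈ 1
Step 5: The reaction is first order in C₂H₅Cl.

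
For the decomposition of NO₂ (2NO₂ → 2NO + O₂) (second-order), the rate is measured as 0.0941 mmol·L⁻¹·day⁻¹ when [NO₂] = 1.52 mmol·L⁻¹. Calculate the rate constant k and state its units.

0.04073 (mmol·L⁻¹)⁻¹·day⁻¹

Step 1: rate = k[NO₂]^2, so k = rate / [NO₂]^2.
Step 2: k = 0.0941 / (1.52)^2 = 0.0941 / 2.31.
Step 3: k = 0.04073 (mmol·L⁻¹)⁻¹·day⁻¹.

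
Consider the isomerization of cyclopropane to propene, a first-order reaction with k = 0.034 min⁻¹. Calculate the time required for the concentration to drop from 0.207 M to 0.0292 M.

57.6 min

Step 1: For first-order: t = ln([cyclopropane]₀/[cyclopropane])/k
Step 2: t = ln(0.207/0.0292)/0.034
Step 3: t = ln(7.089)/0.034
Step 4: t = 1.959/0.034 = 57.6 min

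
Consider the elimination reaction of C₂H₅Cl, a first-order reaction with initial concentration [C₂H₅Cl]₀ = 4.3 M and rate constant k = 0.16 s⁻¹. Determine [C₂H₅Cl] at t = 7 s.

1.403 M

Step 1: For a first-order reaction: [C₂H₅Cl] = [C₂H₅Cl]₀ × e^(-kt)
Step 2: [C₂H₅Cl] = 4.3 × e^(-0.16 × 7)
Step 3: [C₂H₅Cl] = 4.3 × e^(-1.12)
Step 4: [C₂H₅Cl] = 4.3 × 0.32628 = 1.403 M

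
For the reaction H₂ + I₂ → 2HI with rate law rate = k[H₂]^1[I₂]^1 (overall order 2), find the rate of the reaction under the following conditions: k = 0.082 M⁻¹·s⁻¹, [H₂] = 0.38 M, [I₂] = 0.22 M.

0.006855 M/s

Step 1: The rate law is rate = k[H₂]^1[I₂]^1, overall order = 1+1 = 2
Step 2: Substitute values: rate = 0.082 × (0.38)^1 × (0.22)^1
Step 3: rate = 0.082 × 0.38 × 0.22 = 0.0068552 M/s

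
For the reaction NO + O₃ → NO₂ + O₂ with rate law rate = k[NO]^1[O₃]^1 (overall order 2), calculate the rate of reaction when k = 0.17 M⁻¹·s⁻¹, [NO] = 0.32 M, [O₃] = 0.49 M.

0.02666 M/s

Step 1: The rate law is rate = k[NO]^1[O₃]^1, overall order = 1+1 = 2
Step 2: Substitute values: rate = 0.17 × (0.32)^1 × (0.49)^1
Step 3: rate = 0.17 × 0.32 × 0.49 = 0.026656 M/s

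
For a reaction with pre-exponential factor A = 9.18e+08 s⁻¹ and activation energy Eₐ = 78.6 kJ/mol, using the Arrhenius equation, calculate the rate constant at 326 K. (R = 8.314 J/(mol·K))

2.34e-04 s⁻¹

Step 1: Use the Arrhenius equation: k = A × exp(-Eₐ/RT)
Step 2: Convert Eₐ to J/mol: 78.6 kJ/mol = 78600 J/mol
Step 3: Calculate the exponent: -Eₐ/(RT) = -78600/(8.314 × 326) = -28.99979
Step 4: k = 9.18e+08 × exp(-28.99979)
Step 5: k = 9.18e+08 × 2.54420e-13 = 2.3356e-04 s⁻¹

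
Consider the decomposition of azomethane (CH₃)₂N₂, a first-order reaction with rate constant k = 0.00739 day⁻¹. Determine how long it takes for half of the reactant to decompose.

93.8 day

Step 1: For a first-order reaction, t₁/₂ = ln(2)/k
Step 2: t₁/₂ = ln(2)/0.00739
Step 3: t₁/₂ = 0.6931/0.00739 = 93.8 day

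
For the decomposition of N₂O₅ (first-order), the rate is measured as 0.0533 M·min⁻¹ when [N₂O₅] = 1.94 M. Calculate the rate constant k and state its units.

0.02747 min⁻¹

Step 1: rate = k[N₂O₅]^1, so k = rate / [N₂O₅]^1.
Step 2: k = 0.0533 / (1.94)^1 = 0.0533 / 1.94.
Step 3: k = 0.02747 min⁻¹.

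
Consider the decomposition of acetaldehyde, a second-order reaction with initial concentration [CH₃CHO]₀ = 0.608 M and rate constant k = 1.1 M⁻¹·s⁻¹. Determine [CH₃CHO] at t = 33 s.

0.02635 M

Step 1: For a second-order reaction: 1/[CH₃CHO] = 1/[CH₃CHO]₀ + kt
Step 2: 1/[CH₃CHO] = 1/0.608 + 1.1 × 33
Step 3: 1/[CH₃CHO] = 1.645 + 36.3 = 37.94
Step 4: [CH₃CHO] = 1/37.94 = 0.02635 M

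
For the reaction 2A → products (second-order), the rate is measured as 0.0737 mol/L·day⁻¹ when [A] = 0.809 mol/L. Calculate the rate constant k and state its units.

0.1126 (mol/L)⁻¹·day⁻¹

Step 1: rate = k[A]^2, so k = rate / [A]^2.
Step 2: k = 0.0737 / (0.809)^2 = 0.0737 / 0.6545.
Step 3: k = 0.1126 (mol/L)⁻¹·day⁻¹.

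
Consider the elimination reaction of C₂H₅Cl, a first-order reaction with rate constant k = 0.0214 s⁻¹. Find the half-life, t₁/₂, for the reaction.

32.39 s

Step 1: For a first-order reaction, t₁/₂ = ln(2)/k
Step 2: t₁/₂ = ln(2)/0.0214
Step 3: t₁/₂ = 0.6931/0.0214 = 32.39 s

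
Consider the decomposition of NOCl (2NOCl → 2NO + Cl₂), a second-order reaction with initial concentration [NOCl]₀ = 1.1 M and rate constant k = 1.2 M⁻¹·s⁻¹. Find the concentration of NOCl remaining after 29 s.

0.028 M

Step 1: For a second-order reaction: 1/[NOCl] = 1/[NOCl]₀ + kt
Step 2: 1/[NOCl] = 1/1.1 + 1.2 × 29
Step 3: 1/[NOCl] = 0.9091 + 34.8 = 35.71
Step 4: [NOCl] = 1/35.71 = 0.028 M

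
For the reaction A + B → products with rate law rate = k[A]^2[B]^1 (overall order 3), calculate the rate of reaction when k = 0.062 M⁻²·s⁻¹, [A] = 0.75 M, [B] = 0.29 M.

0.01011 M/s

Step 1: The rate law is rate = k[A]^2[B]^1, overall order = 2+1 = 3
Step 2: Substitute values: rate = 0.062 × (0.75)^2 × (0.29)^1
Step 3: rate = 0.062 × 0.5625 × 0.29 = 0.0101137 M/s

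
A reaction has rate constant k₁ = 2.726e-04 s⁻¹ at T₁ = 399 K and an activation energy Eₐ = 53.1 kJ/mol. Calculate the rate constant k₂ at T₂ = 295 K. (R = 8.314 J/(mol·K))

9.654e-07 s⁻¹

Step 1: Use the two-temperature Arrhenius form: ln(k₂/k₁) = -Eₐ/R × (1/T₂ - 1/T₁)
Step 2: Convert Eₐ to J/mol: 53.1 kJ/mol = 53100 J/mol
Step 3: 1/T₂ - 1/T₁ = 1/295 - 1/399 = 8.835648e-04 K⁻¹
Step 4: ln(k₂/k₁) = -53100/8.314 × 8.835648e-04 = -5.64317
Step 5: k₂ = k₁ × exp(-5.64317) = 2.726e-04 × 3.54162e-03 = 9.654e-07 s⁻¹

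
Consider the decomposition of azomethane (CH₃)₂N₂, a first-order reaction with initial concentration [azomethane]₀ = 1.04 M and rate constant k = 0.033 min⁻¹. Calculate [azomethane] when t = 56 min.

0.1639 M

Step 1: For a first-order reaction: [azomethane] = [azomethane]₀ × e^(-kt)
Step 2: [azomethane] = 1.04 × e^(-0.033 × 56)
Step 3: [azomethane] = 1.04 × e^(-1.848)
Step 4: [azomethane] = 1.04 × 0.157552 = 0.1639 M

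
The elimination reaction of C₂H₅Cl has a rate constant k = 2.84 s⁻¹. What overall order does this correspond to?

first order (1)

Step 1: The units of k for an nth-order reaction are (concentration)^(1-n)·(time)⁻¹.
Step 2: Here k has units s⁻¹, so the concentration exponent is 0.
Step 3: 1 - n = 0 ⇒ n = 1. The reaction is first order.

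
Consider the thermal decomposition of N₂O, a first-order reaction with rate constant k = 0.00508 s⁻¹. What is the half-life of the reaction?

136.4 s

Step 1: For a first-order reaction, t₁/₂ = ln(2)/k
Step 2: t₁/₂ = ln(2)/0.00508
Step 3: t₁/₂ = 0.6931/0.00508 = 136.4 s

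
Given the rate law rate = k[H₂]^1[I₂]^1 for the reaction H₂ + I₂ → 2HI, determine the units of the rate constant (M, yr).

M⁻¹·yr⁻¹

Step 1: Overall order = 1 + 1 = 2.
Step 2: rate has units M·yr⁻¹; [H₂]^1[I₂]^1 has units M^2.
Step 3: k = rate/([H₂]^1[I₂]^1), so units of k = M^(1-2)·yr⁻¹ = M⁻¹·yr⁻¹.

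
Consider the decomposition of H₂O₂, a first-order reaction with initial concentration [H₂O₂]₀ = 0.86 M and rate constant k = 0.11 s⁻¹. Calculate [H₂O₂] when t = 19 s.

0.1064 M

Step 1: For a first-order reaction: [H₂O₂] = [H₂O₂]₀ × e^(-kt)
Step 2: [H₂O₂] = 0.86 × e^(-0.11 × 19)
Step 3: [H₂O₂] = 0.86 × e^(-2.09)
Step 4: [H₂O₂] = 0.86 × 0.123687 = 0.1064 M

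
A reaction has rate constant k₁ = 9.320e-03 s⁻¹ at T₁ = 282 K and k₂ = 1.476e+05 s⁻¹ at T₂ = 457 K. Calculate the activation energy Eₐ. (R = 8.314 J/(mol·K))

101.5 kJ/mol

Step 1: Use the two-temperature Arrhenius form: ln(k₂/k₁) = -Eₐ/R × (1/T₂ - 1/T₁)
Step 2: ln(k₂/k₁) = ln(1.476e+05/9.320e-03) = ln(1.58369e+07) = 16.5779
Step 3: 1/T₂ - 1/T₁ = 1/457 - 1/282 = -1.357915e-03 K⁻¹
Step 4: Eₐ = -R × ln(k₂/k₁) / (1/T₂ - 1/T₁) = -8.314 × 16.5779 / -1.357915e-03
Step 5: Eₐ = 1.0150e+05 J/mol = 101.5 kJ/mol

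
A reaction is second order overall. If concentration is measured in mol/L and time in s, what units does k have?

(mol/L)⁻¹·s⁻¹

Step 1: For overall order n, rate = k × (concentration)^n.
Step 2: Rate has units mol/L·s⁻¹; concentration term has units (mol/L)^2.
Step 3: k = rate / (concentration)^n, so units of k = (mol/L)^(1-2)·s⁻¹ = (mol/L)⁻¹·s⁻¹.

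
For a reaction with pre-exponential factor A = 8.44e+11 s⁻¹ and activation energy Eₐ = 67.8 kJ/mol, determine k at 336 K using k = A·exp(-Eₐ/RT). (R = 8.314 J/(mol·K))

2.43e+01 s⁻¹

Step 1: Use the Arrhenius equation: k = A × exp(-Eₐ/RT)
Step 2: Convert Eₐ to J/mol: 67.8 kJ/mol = 67800 J/mol
Step 3: Calculate the exponent: -Eₐ/(RT) = -67800/(8.314 × 336) = -24.27059
Step 4: k = 8.44e+11 × exp(-24.27059)
Step 5: k = 8.44e+11 × 2.88016e-11 = 2.4309e+01 s⁻¹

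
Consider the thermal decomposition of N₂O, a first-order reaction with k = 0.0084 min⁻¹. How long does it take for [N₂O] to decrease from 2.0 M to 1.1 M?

71.17 min

Step 1: For first-order: t = ln([N₂O]₀/[N₂O])/k
Step 2: t = ln(2.0/1.1)/0.0084
Step 3: t = ln(1.818)/0.0084
Step 4: t = 0.5978/0.0084 = 71.17 min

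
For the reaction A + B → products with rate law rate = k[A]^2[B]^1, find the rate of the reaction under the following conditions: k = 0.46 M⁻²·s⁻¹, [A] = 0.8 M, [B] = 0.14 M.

0.04122 M/s

Step 1: The rate law is rate = k[A]^2[B]^1
Step 2: Substitute: rate = 0.46 × (0.8)^2 × (0.14)^1
Step 3: rate = 0.46 × 0.64 × 0.14 = 0.041216 M/s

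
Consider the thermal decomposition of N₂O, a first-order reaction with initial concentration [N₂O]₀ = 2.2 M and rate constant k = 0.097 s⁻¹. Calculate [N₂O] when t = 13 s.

0.6234 M

Step 1: For a first-order reaction: [N₂O] = [N₂O]₀ × e^(-kt)
Step 2: [N₂O] = 2.2 × e^(-0.097 × 13)
Step 3: [N₂O] = 2.2 × e^(-1.261)
Step 4: [N₂O] = 2.2 × 0.283371 = 0.6234 M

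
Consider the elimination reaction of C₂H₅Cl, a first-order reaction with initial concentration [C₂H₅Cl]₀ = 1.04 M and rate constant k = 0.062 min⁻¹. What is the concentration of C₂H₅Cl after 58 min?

0.02853 M

Step 1: For a first-order reaction: [C₂H₅Cl] = [C₂H₅Cl]₀ × e^(-kt)
Step 2: [C₂H₅Cl] = 1.04 × e^(-0.062 × 58)
Step 3: [C₂H₅Cl] = 1.04 × e^(-3.596)
Step 4: [C₂H₅Cl] = 1.04 × 0.0274332 = 0.02853 M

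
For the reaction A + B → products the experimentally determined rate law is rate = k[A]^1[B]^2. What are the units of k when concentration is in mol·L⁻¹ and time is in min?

(mol·L⁻¹)⁻²·min⁻¹

Step 1: Overall order = 1 + 2 = 3.
Step 2: rate has units mol·L⁻¹·min⁻¹; [A]^1[B]^2 has units (mol·L⁻¹)^3.
Step 3: k = rate/([A]^1[B]^2), so units of k = (mol·L⁻¹)^(1-3)·min⁻¹ = (mol·L⁻¹)⁻²·min⁻¹.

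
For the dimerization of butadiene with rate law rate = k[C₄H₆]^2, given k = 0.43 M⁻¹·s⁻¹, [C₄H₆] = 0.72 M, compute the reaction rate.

0.2229 M/s

Step 1: Identify the rate law: rate = k[C₄H₆]^2
Step 2: Substitute values: rate = 0.43 × (0.72)^2
Step 3: Calculate: rate = 0.43 × 0.5184 = 0.222912 M/s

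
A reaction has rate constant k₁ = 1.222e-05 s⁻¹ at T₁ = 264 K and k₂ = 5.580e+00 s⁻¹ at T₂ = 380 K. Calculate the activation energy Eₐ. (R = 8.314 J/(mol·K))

93.7 kJ/mol

Step 1: Use the two-temperature Arrhenius form: ln(k₂/k₁) = -Eₐ/R × (1/T₂ - 1/T₁)
Step 2: ln(k₂/k₁) = ln(5.580e+00/1.222e-05) = ln(456628) = 13.0316
Step 3: 1/T₂ - 1/T₁ = 1/380 - 1/264 = -1.156300e-03 K⁻¹
Step 4: Eₐ = -R × ln(k₂/k₁) / (1/T₂ - 1/T₁) = -8.314 × 13.0316 / -1.156300e-03
Step 5: Eₐ = 9.3700e+04 J/mol = 93.7 kJ/mol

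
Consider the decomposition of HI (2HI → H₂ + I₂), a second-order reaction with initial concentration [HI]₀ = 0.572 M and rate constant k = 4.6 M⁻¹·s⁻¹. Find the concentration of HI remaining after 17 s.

0.01251 M

Step 1: For a second-order reaction: 1/[HI] = 1/[HI]₀ + kt
Step 2: 1/[HI] = 1/0.572 + 4.6 × 17
Step 3: 1/[HI] = 1.748 + 78.2 = 79.95
Step 4: [HI] = 1/79.95 = 0.01251 M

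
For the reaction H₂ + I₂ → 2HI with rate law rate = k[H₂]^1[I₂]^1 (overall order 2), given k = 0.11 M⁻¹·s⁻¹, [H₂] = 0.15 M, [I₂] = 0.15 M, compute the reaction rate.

0.002475 M/s

Step 1: The rate law is rate = k[H₂]^1[I₂]^1, overall order = 1+1 = 2
Step 2: Substitute values: rate = 0.11 × (0.15)^1 × (0.15)^1
Step 3: rate = 0.11 × 0.15 × 0.15 = 0.002475 M/s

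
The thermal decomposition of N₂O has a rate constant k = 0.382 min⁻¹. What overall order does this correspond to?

first order (1)

Step 1: The units of k for an nth-order reaction are (concentration)^(1-n)·(time)⁻¹.
Step 2: Here k has units min⁻¹, so the concentration exponent is 0.
Step 3: 1 - n = 0 ⇒ n = 1. The reaction is first order.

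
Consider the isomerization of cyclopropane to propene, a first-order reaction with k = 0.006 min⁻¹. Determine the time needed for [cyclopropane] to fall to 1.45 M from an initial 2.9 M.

115.5 min

Step 1: For first-order: t = ln([cyclopropane]₀/[cyclopropane])/k
Step 2: t = ln(2.9/1.45)/0.006
Step 3: t = ln(2)/0.006
Step 4: t = 0.6931/0.006 = 115.5 min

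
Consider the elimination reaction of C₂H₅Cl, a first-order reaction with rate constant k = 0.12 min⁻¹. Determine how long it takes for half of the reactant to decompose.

5.776 min

Step 1: For a first-order reaction, t₁/₂ = ln(2)/k
Step 2: t₁/₂ = ln(2)/0.12
Step 3: t₁/₂ = 0.6931/0.12 = 5.776 min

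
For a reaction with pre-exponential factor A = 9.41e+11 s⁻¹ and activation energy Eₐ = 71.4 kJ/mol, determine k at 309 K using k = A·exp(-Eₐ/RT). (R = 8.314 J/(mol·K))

8.01e-01 s⁻¹

Step 1: Use the Arrhenius equation: k = A × exp(-Eₐ/RT)
Step 2: Convert Eₐ to J/mol: 71.4 kJ/mol = 71400 J/mol
Step 3: Calculate the exponent: -Eₐ/(RT) = -71400/(8.314 × 309) = -27.79263
Step 4: k = 9.41e+11 × exp(-27.79263)
Step 5: k = 9.41e+11 × 8.50774e-13 = 8.0058e-01 s⁻¹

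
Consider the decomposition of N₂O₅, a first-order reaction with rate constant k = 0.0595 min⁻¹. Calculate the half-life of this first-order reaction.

11.65 min

Step 1: For a first-order reaction, t₁/₂ = ln(2)/k
Step 2: t₁/₂ = ln(2)/0.0595
Step 3: t₁/₂ = 0.6931/0.0595 = 11.65 min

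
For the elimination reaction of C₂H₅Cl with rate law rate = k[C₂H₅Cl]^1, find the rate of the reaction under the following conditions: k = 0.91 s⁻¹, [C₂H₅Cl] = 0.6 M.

0.546 M/s

Step 1: Identify the rate law: rate = k[C₂H₅Cl]^1
Step 2: Substitute values: rate = 0.91 × (0.6)^1
Step 3: Calculate: rate = 0.91 × 0.6 = 0.546 M/s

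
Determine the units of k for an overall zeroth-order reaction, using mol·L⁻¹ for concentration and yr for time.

mol·L⁻¹·yr⁻¹

Step 1: For overall order n, rate = k × (concentration)^n.
Step 2: Rate has units mol·L⁻¹·yr⁻¹; concentration term has units (mol·L⁻¹)^0.
Step 3: k = rate / (concentration)^n, so units of k = (mol·L⁻¹)^(1-0)·yr⁻¹ = mol·L⁻¹·yr⁻¹.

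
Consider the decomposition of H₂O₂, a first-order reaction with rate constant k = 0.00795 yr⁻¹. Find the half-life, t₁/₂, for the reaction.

87.19 yr

Step 1: For a first-order reaction, t₁/₂ = ln(2)/k
Step 2: t₁/₂ = ln(2)/0.00795
Step 3: t₁/₂ = 0.6931/0.00795 = 87.19 yr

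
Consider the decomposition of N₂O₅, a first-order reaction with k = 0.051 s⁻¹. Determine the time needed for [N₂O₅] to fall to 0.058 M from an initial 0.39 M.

37.37 s

Step 1: For first-order: t = ln([N₂O₅]₀/[N₂O₅])/k
Step 2: t = ln(0.39/0.058)/0.051
Step 3: t = ln(6.724)/0.051
Step 4: t = 1.906/0.051 = 37.37 s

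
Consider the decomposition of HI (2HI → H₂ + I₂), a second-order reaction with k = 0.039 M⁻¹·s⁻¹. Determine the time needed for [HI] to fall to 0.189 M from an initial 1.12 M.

112.8 s

Step 1: For second-order: t = (1/[HI] - 1/[HI]₀)/k
Step 2: t = (1/0.189 - 1/1.12)/0.039
Step 3: t = (5.291 - 0.8929)/0.039
Step 4: t = 4.398/0.039 = 112.8 s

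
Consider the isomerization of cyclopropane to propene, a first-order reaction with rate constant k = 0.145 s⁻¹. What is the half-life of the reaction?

4.78 s

Step 1: For a first-order reaction, t₁/₂ = ln(2)/k
Step 2: t₁/₂ = ln(2)/0.145
Step 3: t₁/₂ = 0.6931/0.145 = 4.78 s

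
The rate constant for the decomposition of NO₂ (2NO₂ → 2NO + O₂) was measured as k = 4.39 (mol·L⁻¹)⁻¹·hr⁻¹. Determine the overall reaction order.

second order (2)

Step 1: The units of k for an nth-order reaction are (concentration)^(1-n)·(time)⁻¹.
Step 2: Here k has units (mol·L⁻¹)⁻¹·hr⁻¹, so the concentration exponent is -1.
Step 3: 1 - n = -1 ⇒ n = 2. The reaction is second order.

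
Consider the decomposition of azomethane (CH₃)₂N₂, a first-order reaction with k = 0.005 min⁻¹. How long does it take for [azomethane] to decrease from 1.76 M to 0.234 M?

403.5 min

Step 1: For first-order: t = ln([azomethane]₀/[azomethane])/k
Step 2: t = ln(1.76/0.234)/0.005
Step 3: t = ln(7.521)/0.005
Step 4: t = 2.018/0.005 = 403.5 min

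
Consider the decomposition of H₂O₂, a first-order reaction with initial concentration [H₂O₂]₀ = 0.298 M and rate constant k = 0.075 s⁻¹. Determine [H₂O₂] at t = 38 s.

0.01724 M

Step 1: For a first-order reaction: [H₂O₂] = [H₂O₂]₀ × e^(-kt)
Step 2: [H₂O₂] = 0.298 × e^(-0.075 × 38)
Step 3: [H₂O₂] = 0.298 × e^(-2.85)
Step 4: [H₂O₂] = 0.298 × 0.0578443 = 0.01724 M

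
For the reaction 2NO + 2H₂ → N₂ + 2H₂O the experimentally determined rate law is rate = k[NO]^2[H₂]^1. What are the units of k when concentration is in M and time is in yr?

M⁻²·yr⁻¹

Step 1: Overall order = 2 + 1 = 3.
Step 2: rate has units M·yr⁻¹; [NO]^2[H₂]^1 has units M^3.
Step 3: k = rate/([NO]^2[H₂]^1), so units of k = M^(1-3)·yr⁻¹ = M⁻²·yr⁻¹.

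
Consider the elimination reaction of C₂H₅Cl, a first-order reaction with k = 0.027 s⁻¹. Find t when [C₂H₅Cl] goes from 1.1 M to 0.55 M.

25.67 s

Step 1: For first-order: t = ln([C₂H₅Cl]₀/[C₂H₅Cl])/k
Step 2: t = ln(1.1/0.55)/0.027
Step 3: t = ln(2)/0.027
Step 4: t = 0.6931/0.027 = 25.67 s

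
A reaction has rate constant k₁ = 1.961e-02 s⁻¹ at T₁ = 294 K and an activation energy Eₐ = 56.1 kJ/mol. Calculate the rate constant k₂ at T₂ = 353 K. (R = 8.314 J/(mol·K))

9.088e-01 s⁻¹

Step 1: Use the two-temperature Arrhenius form: ln(k₂/k₁) = -Eₐ/R × (1/T₂ - 1/T₁)
Step 2: Convert Eₐ to J/mol: 56.1 kJ/mol = 56100 J/mol
Step 3: 1/T₂ - 1/T₁ = 1/353 - 1/294 = -5.684994e-04 K⁻¹
Step 4: ln(k₂/k₁) = -56100/8.314 × -5.684994e-04 = 3.83604
Step 5: k₂ = k₁ × exp(3.83604) = 1.961e-02 × 4.63416e+01 = 9.088e-01 s⁻¹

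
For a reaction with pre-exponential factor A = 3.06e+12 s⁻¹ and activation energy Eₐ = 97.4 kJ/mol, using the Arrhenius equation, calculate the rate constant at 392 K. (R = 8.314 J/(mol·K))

3.21e-01 s⁻¹

Step 1: Use the Arrhenius equation: k = A × exp(-Eₐ/RT)
Step 2: Convert Eₐ to J/mol: 97.4 kJ/mol = 97400 J/mol
Step 3: Calculate the exponent: -Eₐ/(RT) = -97400/(8.314 × 392) = -29.88566
Step 4: k = 3.06e+12 × exp(-29.88566)
Step 5: k = 3.06e+12 × 1.04911e-13 = 3.2103e-01 s⁻¹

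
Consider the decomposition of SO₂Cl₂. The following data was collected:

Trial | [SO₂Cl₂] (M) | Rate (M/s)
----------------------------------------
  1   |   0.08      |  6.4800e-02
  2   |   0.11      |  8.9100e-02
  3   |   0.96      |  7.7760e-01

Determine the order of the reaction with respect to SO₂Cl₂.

first order (1)

Step 1: Compare trials to find order n where rate₂/rate₁ = ([SO₂Cl₂]₂/[SO₂Cl₂]₁)^n
Step 2: rate₂/rate₁ = 8.9100e-02/6.4800e-02 = 1.375
Step 3: [SO₂Cl₂]₂/[SO₂Cl₂]₁ = 0.11/0.08 = 1.375
Step 4: n = ln(1.375)/ln(1.375) = 1.00 ≈ 1
Step 5: The reaction is first order in SO₂Cl₂.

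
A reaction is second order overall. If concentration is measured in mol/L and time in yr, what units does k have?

(mol/L)⁻¹·yr⁻¹

Step 1: For overall order n, rate = k × (concentration)^n.
Step 2: Rate has units mol/L·yr⁻¹; concentration term has units (mol/L)^2.
Step 3: k = rate / (concentration)^n, so units of k = (mol/L)^(1-2)·yr⁻¹ = (mol/L)⁻¹·yr⁻¹.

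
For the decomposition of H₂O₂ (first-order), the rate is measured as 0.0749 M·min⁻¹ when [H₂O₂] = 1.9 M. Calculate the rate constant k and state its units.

0.03942 min⁻¹

Step 1: rate = k[H₂O₂]^1, so k = rate / [H₂O₂]^1.
Step 2: k = 0.0749 / (1.9)^1 = 0.0749 / 1.9.
Step 3: k = 0.03942 min⁻¹.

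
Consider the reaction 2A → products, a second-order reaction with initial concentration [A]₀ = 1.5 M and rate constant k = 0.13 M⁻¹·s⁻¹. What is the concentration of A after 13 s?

0.4243 M

Step 1: For a second-order reaction: 1/[A] = 1/[A]₀ + kt
Step 2: 1/[A] = 1/1.5 + 0.13 × 13
Step 3: 1/[A] = 0.6667 + 1.69 = 2.357
Step 4: [A] = 1/2.357 = 0.4243 M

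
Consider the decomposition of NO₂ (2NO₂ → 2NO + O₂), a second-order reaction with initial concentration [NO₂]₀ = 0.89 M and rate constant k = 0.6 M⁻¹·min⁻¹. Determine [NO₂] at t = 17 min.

0.08831 M

Step 1: For a second-order reaction: 1/[NO₂] = 1/[NO₂]₀ + kt
Step 2: 1/[NO₂] = 1/0.89 + 0.6 × 17
Step 3: 1/[NO₂] = 1.124 + 10.2 = 11.32
Step 4: [NO₂] = 1/11.32 = 0.08831 M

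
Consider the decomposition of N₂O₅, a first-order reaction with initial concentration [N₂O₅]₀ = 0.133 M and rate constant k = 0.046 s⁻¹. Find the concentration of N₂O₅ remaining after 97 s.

0.001535 M

Step 1: For a first-order reaction: [N₂O₅] = [N₂O₅]₀ × e^(-kt)
Step 2: [N₂O₅] = 0.133 × e^(-0.046 × 97)
Step 3: [N₂O₅] = 0.133 × e^(-4.462)
Step 4: [N₂O₅] = 0.133 × 0.0115393 = 0.001535 M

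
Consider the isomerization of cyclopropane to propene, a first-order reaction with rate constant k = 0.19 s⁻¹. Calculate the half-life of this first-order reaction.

3.648 s

Step 1: For a first-order reaction, t₁/₂ = ln(2)/k
Step 2: t₁/₂ = ln(2)/0.19
Step 3: t₁/₂ = 0.6931/0.19 = 3.648 s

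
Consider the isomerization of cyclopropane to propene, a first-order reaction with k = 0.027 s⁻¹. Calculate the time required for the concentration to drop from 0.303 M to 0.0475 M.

68.63 s

Step 1: For first-order: t = ln([cyclopropane]₀/[cyclopropane])/k
Step 2: t = ln(0.303/0.0475)/0.027
Step 3: t = ln(6.379)/0.027
Step 4: t = 1.853/0.027 = 68.63 s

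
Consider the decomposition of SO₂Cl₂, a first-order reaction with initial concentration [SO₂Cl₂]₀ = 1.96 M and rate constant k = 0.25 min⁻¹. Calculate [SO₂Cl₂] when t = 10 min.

0.1609 M

Step 1: For a first-order reaction: [SO₂Cl₂] = [SO₂Cl₂]₀ × e^(-kt)
Step 2: [SO₂Cl₂] = 1.96 × e^(-0.25 × 10)
Step 3: [SO₂Cl₂] = 1.96 × e^(-2.5)
Step 4: [SO₂Cl₂] = 1.96 × 0.082085 = 0.1609 M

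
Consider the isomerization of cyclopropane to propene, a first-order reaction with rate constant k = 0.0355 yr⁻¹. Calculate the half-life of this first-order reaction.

19.53 yr

Step 1: For a first-order reaction, t₁/₂ = ln(2)/k
Step 2: t₁/₂ = ln(2)/0.0355
Step 3: t₁/₂ = 0.6931/0.0355 = 19.53 yr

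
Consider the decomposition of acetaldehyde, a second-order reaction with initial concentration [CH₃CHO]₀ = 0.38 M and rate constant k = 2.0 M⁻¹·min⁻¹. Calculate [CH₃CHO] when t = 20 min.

0.02346 M

Step 1: For a second-order reaction: 1/[CH₃CHO] = 1/[CH₃CHO]₀ + kt
Step 2: 1/[CH₃CHO] = 1/0.38 + 2.0 × 20
Step 3: 1/[CH₃CHO] = 2.632 + 40 = 42.63
Step 4: [CH₃CHO] = 1/42.63 = 0.02346 M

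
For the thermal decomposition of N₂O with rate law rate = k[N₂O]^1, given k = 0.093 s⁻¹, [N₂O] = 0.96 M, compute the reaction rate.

0.08928 M/s

Step 1: Identify the rate law: rate = k[N₂O]^1
Step 2: Substitute values: rate = 0.093 × (0.96)^1
Step 3: Calculate: rate = 0.093 × 0.96 = 0.08928 M/s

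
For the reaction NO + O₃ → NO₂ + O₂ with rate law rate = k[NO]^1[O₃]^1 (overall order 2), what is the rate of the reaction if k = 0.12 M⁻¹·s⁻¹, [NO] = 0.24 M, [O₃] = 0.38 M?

0.01094 M/s

Step 1: The rate law is rate = k[NO]^1[O₃]^1, overall order = 1+1 = 2
Step 2: Substitute values: rate = 0.12 × (0.24)^1 × (0.38)^1
Step 3: rate = 0.12 × 0.24 × 0.38 = 0.010944 M/s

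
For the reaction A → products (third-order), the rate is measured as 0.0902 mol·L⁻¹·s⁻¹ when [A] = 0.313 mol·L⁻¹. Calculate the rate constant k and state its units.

2.942 (mol·L⁻¹)⁻²·s⁻¹

Step 1: rate = k[A]^3, so k = rate / [A]^3.
Step 2: k = 0.0902 / (0.313)^3 = 0.0902 / 0.03066.
Step 3: k = 2.942 (mol·L⁻¹)⁻²·s⁻¹.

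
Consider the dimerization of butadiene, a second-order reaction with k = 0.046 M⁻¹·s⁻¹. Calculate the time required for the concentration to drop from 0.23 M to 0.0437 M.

402.9 s

Step 1: For second-order: t = (1/[C₄H₆] - 1/[C₄H₆]₀)/k
Step 2: t = (1/0.0437 - 1/0.23)/0.046
Step 3: t = (22.88 - 4.348)/0.046
Step 4: t = 18.54/0.046 = 402.9 s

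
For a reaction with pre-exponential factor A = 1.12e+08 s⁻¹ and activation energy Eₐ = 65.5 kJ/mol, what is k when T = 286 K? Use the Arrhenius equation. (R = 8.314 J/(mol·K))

1.22e-04 s⁻¹

Step 1: Use the Arrhenius equation: k = A × exp(-Eₐ/RT)
Step 2: Convert Eₐ to J/mol: 65.5 kJ/mol = 65500 J/mol
Step 3: Calculate the exponent: -Eₐ/(RT) = -65500/(8.314 × 286) = -27.54643
Step 4: k = 1.12e+08 × exp(-27.54643)
Step 5: k = 1.12e+08 × 1.08827e-12 = 1.2189e-04 s⁻¹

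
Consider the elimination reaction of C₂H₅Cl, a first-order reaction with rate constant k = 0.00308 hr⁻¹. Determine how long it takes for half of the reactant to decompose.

225 hr

Step 1: For a first-order reaction, t₁/₂ = ln(2)/k
Step 2: t₁/₂ = ln(2)/0.00308
Step 3: t₁/₂ = 0.6931/0.00308 = 225 hr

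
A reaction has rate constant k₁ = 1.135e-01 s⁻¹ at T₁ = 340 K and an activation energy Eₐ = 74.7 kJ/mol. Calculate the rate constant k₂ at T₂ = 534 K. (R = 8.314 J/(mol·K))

1.677e+03 s⁻¹

Step 1: Use the two-temperature Arrhenius form: ln(k₂/k₁) = -Eₐ/R × (1/T₂ - 1/T₁)
Step 2: Convert Eₐ to J/mol: 74.7 kJ/mol = 74700 J/mol
Step 3: 1/T₂ - 1/T₁ = 1/534 - 1/340 = -1.068517e-03 K⁻¹
Step 4: ln(k₂/k₁) = -74700/8.314 × -1.068517e-03 = 9.60046
Step 5: k₂ = k₁ × exp(9.60046) = 1.135e-01 × 1.47716e+04 = 1.677e+03 s⁻¹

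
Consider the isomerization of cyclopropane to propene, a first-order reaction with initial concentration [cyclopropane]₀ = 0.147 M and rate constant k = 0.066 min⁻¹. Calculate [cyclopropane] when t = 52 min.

0.004751 M

Step 1: For a first-order reaction: [cyclopropane] = [cyclopropane]₀ × e^(-kt)
Step 2: [cyclopropane] = 0.147 × e^(-0.066 × 52)
Step 3: [cyclopropane] = 0.147 × e^(-3.432)
Step 4: [cyclopropane] = 0.147 × 0.0323222 = 0.004751 M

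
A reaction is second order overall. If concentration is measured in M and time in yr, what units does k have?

M⁻¹·yr⁻¹

Step 1: For overall order n, rate = k × (concentration)^n.
Step 2: Rate has units M·yr⁻¹; concentration term has units M^2.
Step 3: k = rate / (concentration)^n, so units of k = M^(1-2)·yr⁻¹ = M⁻¹·yr⁻¹.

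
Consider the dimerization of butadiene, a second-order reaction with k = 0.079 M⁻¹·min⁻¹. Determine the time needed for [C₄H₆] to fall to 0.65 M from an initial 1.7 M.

12.03 min

Step 1: For second-order: t = (1/[C₄H₆] - 1/[C₄H₆]₀)/k
Step 2: t = (1/0.65 - 1/1.7)/0.079
Step 3: t = (1.538 - 0.5882)/0.079
Step 4: t = 0.9502/0.079 = 12.03 min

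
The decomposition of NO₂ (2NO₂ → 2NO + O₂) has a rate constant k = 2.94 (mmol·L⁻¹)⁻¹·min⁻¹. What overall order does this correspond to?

second order (2)

Step 1: The units of k for an nth-order reaction are (concentration)^(1-n)·(time)⁻¹.
Step 2: Here k has units (mmol·L⁻¹)⁻¹·min⁻¹, so the concentration exponent is -1.
Step 3: 1 - n = -1 ⇒ n = 2. The reaction is second order.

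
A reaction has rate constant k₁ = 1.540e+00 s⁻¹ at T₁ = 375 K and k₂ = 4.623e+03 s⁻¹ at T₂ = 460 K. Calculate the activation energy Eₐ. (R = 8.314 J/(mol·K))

135.1 kJ/mol

Step 1: Use the two-temperature Arrhenius form: ln(k₂/k₁) = -Eₐ/R × (1/T₂ - 1/T₁)
Step 2: ln(k₂/k₁) = ln(4.623e+03/1.540e+00) = ln(3001.95) = 8.00702
Step 3: 1/T₂ - 1/T₁ = 1/460 - 1/375 = -4.927536e-04 K⁻¹
Step 4: Eₐ = -R × ln(k₂/k₁) / (1/T₂ - 1/T₁) = -8.314 × 8.00702 / -4.927536e-04
Step 5: Eₐ = 1.3510e+05 J/mol = 135.1 kJ/mol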